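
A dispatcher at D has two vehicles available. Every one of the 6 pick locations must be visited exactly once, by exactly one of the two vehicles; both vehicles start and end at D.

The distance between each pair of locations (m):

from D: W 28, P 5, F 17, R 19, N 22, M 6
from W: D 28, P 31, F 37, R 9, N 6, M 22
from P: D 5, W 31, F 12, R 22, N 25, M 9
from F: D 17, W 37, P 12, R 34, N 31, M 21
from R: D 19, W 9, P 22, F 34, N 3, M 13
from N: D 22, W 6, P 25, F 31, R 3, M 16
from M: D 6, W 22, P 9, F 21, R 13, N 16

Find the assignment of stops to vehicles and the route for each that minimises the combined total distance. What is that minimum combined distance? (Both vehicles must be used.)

Try each way of splitting the stops between the two vehicles (each non-empty) and, for each split, find the best tour for each vehicle:
  {W} + {P, F, R, N, M}: 56 + 70 = 126
  {P} + {W, F, R, N, M}: 10 + 82 = 92
  {W, P} + {F, R, N, M}: 64 + 70 = 134
  {F} + {W, P, R, N, M}: 34 + 64 = 98
  {W, F} + {P, R, N, M}: 82 + 52 = 134
  {P, F} + {W, R, N, M}: 34 + 56 = 90
  … (31 splits in total)
Best: vehicle 1 D → P → F → D = 34; vehicle 2 D → W → N → R → M → D = 56; combined 90.

Minimum combined distance: 90 m.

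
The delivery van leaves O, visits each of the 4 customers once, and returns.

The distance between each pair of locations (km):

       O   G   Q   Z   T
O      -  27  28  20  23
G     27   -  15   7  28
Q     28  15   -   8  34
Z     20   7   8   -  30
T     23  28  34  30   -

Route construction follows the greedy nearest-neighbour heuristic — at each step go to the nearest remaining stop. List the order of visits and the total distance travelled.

Total distance 99 km via the nearest-neighbour route O → Z → G → Q → T → O.

O → [Z:20 / T:23 / G:27 / Q:28] → Z (20)
Z → [G:7 / Q:8 / T:30] → G (7)
G → [Q:15 / T:28] → Q (15)
Q → [T:34] → T (34)
Return T→O: 23.
Total = 20 + 7 + 15 + 34 + 23 = 99.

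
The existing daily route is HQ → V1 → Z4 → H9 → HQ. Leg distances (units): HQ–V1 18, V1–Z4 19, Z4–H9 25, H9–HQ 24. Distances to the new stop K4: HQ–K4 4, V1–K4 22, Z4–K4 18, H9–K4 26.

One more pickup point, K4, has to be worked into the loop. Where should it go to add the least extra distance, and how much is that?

Adding 6 by placing K4 on the H9–HQ leg.

Insertion cost between consecutive stops i–j is d(i,K4) + d(K4,j) − d(i,j):
  between HQ and V1: 4 + 22 − 18 = 8
  between V1 and Z4: 22 + 18 − 19 = 21
  between Z4 and H9: 18 + 26 − 25 = 19
  between H9 and HQ: 26 + 4 − 24 = 6
Cheapest insertion is between H9 and HQ, adding 6.
New total = 86 + 6 = 92.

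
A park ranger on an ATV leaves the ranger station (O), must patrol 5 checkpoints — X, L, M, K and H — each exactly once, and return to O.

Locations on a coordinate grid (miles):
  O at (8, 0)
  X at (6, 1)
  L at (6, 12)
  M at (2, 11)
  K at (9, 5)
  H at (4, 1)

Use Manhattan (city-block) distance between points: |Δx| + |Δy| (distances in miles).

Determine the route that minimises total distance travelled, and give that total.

O-X-L-M-K-H-O: 3+11+5+13+9+5 = 46
O-X-L-M-H-K-O: 3+11+5+12+9+6 = 46
O-X-L-K-M-H-O: 3+11+10+13+12+5 = 54
O-X-L-K-H-M-O: 3+11+10+9+12+17 = 62
O-X-L-H-M-K-O: 3+11+13+12+13+6 = 58
O-X-L-H-K-M-O: 3+11+13+9+13+17 = 66
O-X-M-L-K-H-O: 3+14+5+10+9+5 = 46
O-X-M-L-H-K-O: 3+14+5+13+9+6 = 50
O-X-M-K-L-H-O: 3+14+13+10+13+5 = 58
O-X-M-K-H-L-O: 3+14+13+9+13+14 = 66
O-X-M-H-L-K-O: 3+14+12+13+10+6 = 58
O-X-M-H-K-L-O: 3+14+12+9+10+14 = 62
O-X-K-L-M-H-O: 3+7+10+5+12+5 = 42
O-X-K-L-H-M-O: 3+7+10+13+12+17 = 62
… (46 more)
O-X-H-M-L-K-O: 3+2+12+5+10+6 = 38  ← best
The minimum is 38.
One optimal route: O → X → H → M → L → K → O (or its reverse).

38 miles — the shortest possible round trip.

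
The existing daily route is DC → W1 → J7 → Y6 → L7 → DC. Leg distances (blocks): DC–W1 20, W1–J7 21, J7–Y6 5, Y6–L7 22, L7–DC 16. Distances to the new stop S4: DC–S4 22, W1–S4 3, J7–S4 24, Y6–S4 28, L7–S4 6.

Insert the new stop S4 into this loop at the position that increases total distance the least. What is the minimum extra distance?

Minimum extra distance: 5 blocks, inserting S4 between DC and W1.

Insertion cost between consecutive stops i–j is d(i,S4) + d(S4,j) − d(i,j):
  between DC and W1: 22 + 3 − 20 = 5
  between W1 and J7: 3 + 24 − 21 = 6
  between J7 and Y6: 24 + 28 − 5 = 47
  between Y6 and L7: 28 + 6 − 22 = 12
  between L7 and DC: 6 + 22 − 16 = 12
Cheapest insertion is between DC and W1, adding 5.
New total = 84 + 5 = 89.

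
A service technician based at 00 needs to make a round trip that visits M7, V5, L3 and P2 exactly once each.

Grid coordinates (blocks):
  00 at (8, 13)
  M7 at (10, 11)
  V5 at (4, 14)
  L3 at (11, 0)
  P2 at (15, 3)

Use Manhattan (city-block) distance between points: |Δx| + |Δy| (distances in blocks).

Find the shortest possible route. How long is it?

50 blocks — the shortest possible round trip.

With 4 stops there are 4!/2 = 12 distinct round trips (a route and its reverse cost the same).
00 - M7 - V5 - L3 - P2 - 00: 4+9+21+7+17 = 58
00 - M7 - V5 - P2 - L3 - 00: 4+9+22+7+16 = 58
00 - M7 - L3 - V5 - P2 - 00: 4+12+21+22+17 = 76
00 - M7 - L3 - P2 - V5 - 00: 4+12+7+22+5 = 50
00 - M7 - P2 - V5 - L3 - 00: 4+13+22+21+16 = 76
00 - M7 - P2 - L3 - V5 - 00: 4+13+7+21+5 = 50
00 - V5 - M7 - L3 - P2 - 00: 5+9+12+7+17 = 50
00 - V5 - M7 - P2 - L3 - 00: 5+9+13+7+16 = 50
00 - V5 - L3 - M7 - P2 - 00: 5+21+12+13+17 = 68
00 - V5 - P2 - M7 - L3 - 00: 5+22+13+12+16 = 68
00 - L3 - M7 - V5 - P2 - 00: 16+12+9+22+17 = 76
00 - L3 - V5 - M7 - P2 - 00: 16+21+9+13+17 = 76
The minimum is 50.
One optimal route: 00 → M7 → L3 → P2 → V5 → 00 (or its reverse).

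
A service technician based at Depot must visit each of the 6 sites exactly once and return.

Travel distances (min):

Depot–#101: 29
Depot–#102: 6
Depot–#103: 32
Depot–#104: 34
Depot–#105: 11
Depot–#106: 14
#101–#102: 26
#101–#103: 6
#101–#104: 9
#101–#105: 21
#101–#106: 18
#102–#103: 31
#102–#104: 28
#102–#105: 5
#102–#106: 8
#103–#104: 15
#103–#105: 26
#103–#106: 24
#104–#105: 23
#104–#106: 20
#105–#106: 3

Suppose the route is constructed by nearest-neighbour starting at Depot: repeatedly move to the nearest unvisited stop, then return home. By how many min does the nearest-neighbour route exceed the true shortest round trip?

Depot: #102=6, #105=11, #106=14, #101=29, #103=32, #104=34 ⇒ #102
#102: #105=5, #106=8, #101=26, #104=28, #103=31 ⇒ #105
#105: #106=3, #101=21, #104=23, #103=26 ⇒ #106
#106: #101=18, #104=20, #103=24 ⇒ #101
#101: #103=6, #104=9 ⇒ #103
#103: #104=15 ⇒ #104
NN route Depot → #102 → #105 → #106 → #101 → #103 → #104 → Depot costs 87.
Optimal: Depot → #102 → #105 → #106 → #104 → #101 → #103 → Depot costs 81 (by enumerating all 360 distinct tours).
Excess = 87 − 81 = 6.

6 min longer than the optimal tour.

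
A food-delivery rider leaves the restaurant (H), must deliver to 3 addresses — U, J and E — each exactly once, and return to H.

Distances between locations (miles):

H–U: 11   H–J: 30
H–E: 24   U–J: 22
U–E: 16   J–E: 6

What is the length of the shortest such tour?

H-U-J-E-H: 11+22+6+24 = 63
H-U-E-J-H: 11+16+6+30 = 63
H-J-U-E-H: 30+22+16+24 = 92
The minimum is 63.
One optimal route: H → U → J → E → H (or its reverse).

63 miles — the shortest possible round trip.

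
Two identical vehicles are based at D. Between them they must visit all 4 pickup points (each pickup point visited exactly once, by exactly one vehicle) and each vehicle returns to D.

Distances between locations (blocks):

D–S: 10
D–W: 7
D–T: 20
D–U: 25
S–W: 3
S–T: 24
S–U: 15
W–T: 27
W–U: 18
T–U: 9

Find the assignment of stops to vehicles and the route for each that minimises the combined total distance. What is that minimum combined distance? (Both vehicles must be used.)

Minimum combined distance: 68 blocks.

Check every non-empty split of the stops between the two vehicles; for each half take its own optimal tour:
  {S} + {W, T, U}: 20 + 54 = 74
  {W} + {S, T, U}: 14 + 54 = 68
  {S, W} + {T, U}: 20 + 54 = 74
  {T} + {S, W, U}: 40 + 50 = 90
  {S, T} + {W, U}: 54 + 50 = 104
  {W, T} + {S, U}: 54 + 50 = 104
  … (7 splits in total)
Best: vehicle 1 D → W → D = 14; vehicle 2 D → S → U → T → D = 54; combined 68.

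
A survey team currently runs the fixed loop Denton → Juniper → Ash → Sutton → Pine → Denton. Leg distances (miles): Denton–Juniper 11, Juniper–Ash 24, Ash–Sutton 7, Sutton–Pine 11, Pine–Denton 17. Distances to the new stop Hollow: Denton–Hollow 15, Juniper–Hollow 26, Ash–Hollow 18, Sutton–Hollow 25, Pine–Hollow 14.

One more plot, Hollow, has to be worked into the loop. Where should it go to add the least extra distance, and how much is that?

Adding 12 miles by placing Hollow on the Pine–Denton leg.

Insertion cost between consecutive stops i–j is d(i,Hollow) + d(Hollow,j) − d(i,j):
  between Denton and Juniper: 15 + 26 − 11 = 30
  between Juniper and Ash: 26 + 18 − 24 = 20
  between Ash and Sutton: 18 + 25 − 7 = 36
  between Sutton and Pine: 25 + 14 − 11 = 28
  between Pine and Denton: 14 + 15 − 17 = 12
Cheapest insertion is between Pine and Denton, adding 12.
New total = 70 + 12 = 82.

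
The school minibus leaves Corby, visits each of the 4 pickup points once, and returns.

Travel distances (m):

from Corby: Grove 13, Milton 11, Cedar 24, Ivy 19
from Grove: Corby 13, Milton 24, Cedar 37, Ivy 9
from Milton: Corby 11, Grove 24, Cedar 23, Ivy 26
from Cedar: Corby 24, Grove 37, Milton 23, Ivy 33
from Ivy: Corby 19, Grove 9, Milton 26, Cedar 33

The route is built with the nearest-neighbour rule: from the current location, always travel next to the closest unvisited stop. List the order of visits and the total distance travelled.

From Corby: distances to unvisited — Milton=11, Grove=13, Ivy=19, Cedar=24. Nearest is Milton (11).
From Milton: distances to unvisited — Cedar=23, Grove=24, Ivy=26. Nearest is Cedar (23).
From Cedar: distances to unvisited — Ivy=33, Grove=37. Nearest is Ivy (33).
From Ivy: distances to unvisited — Grove=9. Nearest is Grove (9).
Return Grove→Corby: 13.
Total = 11 + 23 + 33 + 9 + 13 = 89.

Nearest-neighbour total = 89 m; route Corby → Milton → Cedar → Ivy → Grove → Corby.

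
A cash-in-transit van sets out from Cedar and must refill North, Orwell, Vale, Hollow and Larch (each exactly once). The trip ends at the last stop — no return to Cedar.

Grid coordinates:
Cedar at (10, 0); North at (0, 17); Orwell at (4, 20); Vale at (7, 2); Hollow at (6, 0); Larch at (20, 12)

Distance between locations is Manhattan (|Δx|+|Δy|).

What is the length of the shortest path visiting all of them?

There are 5! = 120 possible orderings.
Cedar→North→Orwell→Vale→Hollow→Larch: 27+7+21+3+26 = 84
Cedar→North→Orwell→Vale→Larch→Hollow: 27+7+21+23+26 = 104
Cedar→North→Orwell→Hollow→Vale→Larch: 27+7+22+3+23 = 82
Cedar→North→Orwell→Hollow→Larch→Vale: 27+7+22+26+23 = 105
Cedar→North→Orwell→Larch→Vale→Hollow: 27+7+24+23+3 = 84
Cedar→North→Orwell→Larch→Hollow→Vale: 27+7+24+26+3 = 87
Cedar→North→Vale→Orwell→Hollow→Larch: 27+22+21+22+26 = 118
Cedar→North→Vale→Orwell→Larch→Hollow: 27+22+21+24+26 = 120
Cedar→North→Vale→Hollow→Orwell→Larch: 27+22+3+22+24 = 98
Cedar→North→Vale→Hollow→Larch→Orwell: 27+22+3+26+24 = 102
Cedar→North→Vale→Larch→Orwell→Hollow: 27+22+23+24+22 = 118
Cedar→North→Vale→Larch→Hollow→Orwell: 27+22+23+26+22 = 120
Cedar→North→Hollow→Orwell→Vale→Larch: 27+23+22+21+23 = 116
Cedar→North→Hollow→Orwell→Larch→Vale: 27+23+22+24+23 = 119
… (106 more)
Cedar→Hollow→Vale→North→Orwell→Larch: 4+3+22+7+24 = 60  ← best
The minimum is 60.
One shortest path: Cedar → Hollow → Vale → North → Orwell → Larch.

Minimum one-way distance = 60.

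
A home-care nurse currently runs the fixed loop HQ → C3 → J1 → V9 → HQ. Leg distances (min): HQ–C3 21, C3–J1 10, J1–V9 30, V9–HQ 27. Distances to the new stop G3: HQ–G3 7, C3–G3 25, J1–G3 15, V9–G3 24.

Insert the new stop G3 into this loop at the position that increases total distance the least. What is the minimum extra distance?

+4 min — insert G3 between V9 and HQ.

Insertion cost between consecutive stops i–j is d(i,G3) + d(G3,j) − d(i,j):
  between HQ and C3: 7 + 25 − 21 = 11
  between C3 and J1: 25 + 15 − 10 = 30
  between J1 and V9: 15 + 24 − 30 = 9
  between V9 and HQ: 24 + 7 − 27 = 4
Cheapest insertion is between V9 and HQ, adding 4.
New total = 88 + 4 = 92.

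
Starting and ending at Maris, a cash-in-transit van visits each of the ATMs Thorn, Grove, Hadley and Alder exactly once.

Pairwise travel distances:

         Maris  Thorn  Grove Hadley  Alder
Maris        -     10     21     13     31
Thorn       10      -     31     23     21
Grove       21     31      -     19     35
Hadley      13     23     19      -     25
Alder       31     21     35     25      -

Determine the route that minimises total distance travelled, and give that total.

With 4 stops there are 4!/2 = 12 distinct round trips (a route and its reverse cost the same).
Maris→Thorn→Grove→Hadley→Alder→Maris: 10+31+19+25+31 = 116
Maris→Thorn→Grove→Alder→Hadley→Maris: 10+31+35+25+13 = 114
Maris→Thorn→Hadley→Grove→Alder→Maris: 10+23+19+35+31 = 118
Maris→Thorn→Hadley→Alder→Grove→Maris: 10+23+25+35+21 = 114
Maris→Thorn→Alder→Grove→Hadley→Maris: 10+21+35+19+13 = 98
Maris→Thorn→Alder→Hadley→Grove→Maris: 10+21+25+19+21 = 96
Maris→Grove→Thorn→Hadley→Alder→Maris: 21+31+23+25+31 = 131
Maris→Grove→Thorn→Alder→Hadley→Maris: 21+31+21+25+13 = 111
Maris→Grove→Hadley→Thorn→Alder→Maris: 21+19+23+21+31 = 115
Maris→Grove→Alder→Thorn→Hadley→Maris: 21+35+21+23+13 = 113
Maris→Hadley→Thorn→Grove→Alder→Maris: 13+23+31+35+31 = 133
Maris→Hadley→Grove→Thorn→Alder→Maris: 13+19+31+21+31 = 115
The minimum is 96.
One optimal route: Maris → Thorn → Alder → Hadley → Grove → Maris (or its reverse).

Shortest round trip = 96.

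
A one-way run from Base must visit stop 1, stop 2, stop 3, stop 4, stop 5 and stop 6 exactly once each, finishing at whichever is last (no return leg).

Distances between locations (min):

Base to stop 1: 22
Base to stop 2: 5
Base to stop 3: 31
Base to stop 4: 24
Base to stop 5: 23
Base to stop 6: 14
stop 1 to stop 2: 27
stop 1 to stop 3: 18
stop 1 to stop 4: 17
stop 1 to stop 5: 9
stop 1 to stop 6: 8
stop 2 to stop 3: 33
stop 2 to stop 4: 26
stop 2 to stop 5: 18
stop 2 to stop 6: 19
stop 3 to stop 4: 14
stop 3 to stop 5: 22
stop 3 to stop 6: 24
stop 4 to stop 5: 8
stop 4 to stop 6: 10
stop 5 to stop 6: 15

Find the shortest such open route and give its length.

Shortest open route: 63 min.

There are 6! = 720 possible orderings.
Base→stop 1→stop 2→stop 3→stop 4→stop 5→stop 6: 22+27+33+14+8+15 = 119
Base→stop 1→stop 2→stop 3→stop 4→stop 6→stop 5: 22+27+33+14+10+15 = 121
Base→stop 1→stop 2→stop 3→stop 5→stop 4→stop 6: 22+27+33+22+8+10 = 122
Base→stop 1→stop 2→stop 3→stop 5→stop 6→stop 4: 22+27+33+22+15+10 = 129
Base→stop 1→stop 2→stop 3→stop 6→stop 4→stop 5: 22+27+33+24+10+8 = 124
Base→stop 1→stop 2→stop 3→stop 6→stop 5→stop 4: 22+27+33+24+15+8 = 129
Base→stop 1→stop 2→stop 4→stop 3→stop 5→stop 6: 22+27+26+14+22+15 = 126
Base→stop 1→stop 2→stop 4→stop 3→stop 6→stop 5: 22+27+26+14+24+15 = 128
… (712 more)
Base→stop 2→stop 6→stop 1→stop 5→stop 4→stop 3: 5+19+8+9+8+14 = 63  ← best
The minimum is 63.
One shortest path: Base → stop 2 → stop 6 → stop 1 → stop 5 → stop 4 → stop 3.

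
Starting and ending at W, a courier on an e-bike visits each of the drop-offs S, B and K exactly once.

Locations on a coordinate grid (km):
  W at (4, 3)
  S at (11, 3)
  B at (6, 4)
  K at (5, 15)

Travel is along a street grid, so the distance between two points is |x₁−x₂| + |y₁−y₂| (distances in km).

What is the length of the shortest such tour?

Minimum total distance: 38 km.

There are 3 distinct closed tours to check (reversals are equivalent).
W → S → B → K → W: 7+6+12+13 = 38
W → S → K → B → W: 7+18+12+3 = 40
W → B → S → K → W: 3+6+18+13 = 40
The minimum is 38.
One optimal route: W → S → B → K → W (or its reverse).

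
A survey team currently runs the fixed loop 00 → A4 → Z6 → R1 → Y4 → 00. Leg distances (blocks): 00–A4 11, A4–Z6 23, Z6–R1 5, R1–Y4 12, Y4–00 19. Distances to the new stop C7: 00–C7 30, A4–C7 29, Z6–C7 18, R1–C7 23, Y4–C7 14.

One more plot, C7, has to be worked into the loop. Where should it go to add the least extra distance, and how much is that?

Insertion cost between consecutive stops i–j is d(i,C7) + d(C7,j) − d(i,j):
  between 00 and A4: 30 + 29 − 11 = 48
  between A4 and Z6: 29 + 18 − 23 = 24
  between Z6 and R1: 18 + 23 − 5 = 36
  between R1 and Y4: 23 + 14 − 12 = 25
  between Y4 and 00: 14 + 30 − 19 = 25
Cheapest insertion is between A4 and Z6, adding 24.
New total = 70 + 24 = 94.

+24 blocks — insert C7 between A4 and Z6.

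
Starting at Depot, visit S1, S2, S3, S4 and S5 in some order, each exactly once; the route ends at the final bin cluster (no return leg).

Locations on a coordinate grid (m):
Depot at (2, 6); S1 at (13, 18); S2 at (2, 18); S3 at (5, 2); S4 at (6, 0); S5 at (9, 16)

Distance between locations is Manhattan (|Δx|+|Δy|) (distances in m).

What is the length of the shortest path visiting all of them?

Minimum one-way distance = 46 m.

There are 5! = 120 possible orderings.
Depot→S1→S2→S3→S4→S5: 23+11+19+3+19 = 75
Depot→S1→S2→S3→S5→S4: 23+11+19+18+19 = 90
Depot→S1→S2→S4→S3→S5: 23+11+22+3+18 = 77
Depot→S1→S2→S4→S5→S3: 23+11+22+19+18 = 93
Depot→S1→S2→S5→S3→S4: 23+11+9+18+3 = 64
Depot→S1→S2→S5→S4→S3: 23+11+9+19+3 = 65
Depot→S1→S3→S2→S4→S5: 23+24+19+22+19 = 107
Depot→S1→S3→S2→S5→S4: 23+24+19+9+19 = 94
Depot→S1→S3→S4→S2→S5: 23+24+3+22+9 = 81
Depot→S1→S3→S4→S5→S2: 23+24+3+19+9 = 78
Depot→S1→S3→S5→S2→S4: 23+24+18+9+22 = 96
Depot→S1→S3→S5→S4→S2: 23+24+18+19+22 = 106
Depot→S1→S4→S2→S3→S5: 23+25+22+19+18 = 107
Depot→S1→S4→S2→S5→S3: 23+25+22+9+18 = 97
… (106 more)
Depot→S3→S4→S5→S1→S2: 7+3+19+6+11 = 46  ← best
The minimum is 46.
One shortest path: Depot → S3 → S4 → S5 → S1 → S2.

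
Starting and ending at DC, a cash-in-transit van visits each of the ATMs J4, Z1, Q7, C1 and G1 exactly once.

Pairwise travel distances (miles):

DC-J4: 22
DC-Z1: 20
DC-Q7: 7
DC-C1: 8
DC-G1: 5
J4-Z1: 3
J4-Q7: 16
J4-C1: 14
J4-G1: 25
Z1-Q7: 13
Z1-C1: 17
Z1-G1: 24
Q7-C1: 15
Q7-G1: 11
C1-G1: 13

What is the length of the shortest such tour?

There are 60 distinct closed tours to check (reversals are equivalent).
DC → J4 → Z1 → Q7 → C1 → G1 → DC: 22+3+13+15+13+5 = 71
DC → J4 → Z1 → Q7 → G1 → C1 → DC: 22+3+13+11+13+8 = 70
DC → J4 → Z1 → C1 → Q7 → G1 → DC: 22+3+17+15+11+5 = 73
DC → J4 → Z1 → C1 → G1 → Q7 → DC: 22+3+17+13+11+7 = 73
DC → J4 → Z1 → G1 → Q7 → C1 → DC: 22+3+24+11+15+8 = 83
DC → J4 → Z1 → G1 → C1 → Q7 → DC: 22+3+24+13+15+7 = 84
DC → J4 → Q7 → Z1 → C1 → G1 → DC: 22+16+13+17+13+5 = 86
DC → J4 → Q7 → Z1 → G1 → C1 → DC: 22+16+13+24+13+8 = 96
DC → J4 → Q7 → C1 → Z1 → G1 → DC: 22+16+15+17+24+5 = 99
DC → J4 → Q7 → C1 → G1 → Z1 → DC: 22+16+15+13+24+20 = 110
DC → J4 → Q7 → G1 → Z1 → C1 → DC: 22+16+11+24+17+8 = 98
DC → J4 → Q7 → G1 → C1 → Z1 → DC: 22+16+11+13+17+20 = 99
DC → J4 → C1 → Z1 → Q7 → G1 → DC: 22+14+17+13+11+5 = 82
DC → J4 → C1 → Z1 → G1 → Q7 → DC: 22+14+17+24+11+7 = 95
… (46 more)
DC → C1 → J4 → Z1 → Q7 → G1 → DC: 8+14+3+13+11+5 = 54  ← best
The minimum is 54.
One optimal route: DC → C1 → J4 → Z1 → Q7 → G1 → DC (or its reverse).

Shortest round trip = 54 miles.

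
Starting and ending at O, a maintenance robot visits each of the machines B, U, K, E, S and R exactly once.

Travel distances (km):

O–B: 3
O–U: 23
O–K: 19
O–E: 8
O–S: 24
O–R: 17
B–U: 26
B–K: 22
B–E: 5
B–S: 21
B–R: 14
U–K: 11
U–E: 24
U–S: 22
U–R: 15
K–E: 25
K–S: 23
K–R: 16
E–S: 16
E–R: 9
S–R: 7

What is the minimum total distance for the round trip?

Shortest round trip = 76 km.

With 6 stops there are 6!/2 = 360 distinct round trips (a route and its reverse cost the same).
O-B-U-K-E-S-R-O: 3+26+11+25+16+7+17 = 105
O-B-U-K-E-R-S-O: 3+26+11+25+9+7+24 = 105
O-B-U-K-S-E-R-O: 3+26+11+23+16+9+17 = 105
O-B-U-K-S-R-E-O: 3+26+11+23+7+9+8 = 87
O-B-U-K-R-E-S-O: 3+26+11+16+9+16+24 = 105
O-B-U-K-R-S-E-O: 3+26+11+16+7+16+8 = 87
O-B-U-E-K-S-R-O: 3+26+24+25+23+7+17 = 125
O-B-U-E-K-R-S-O: 3+26+24+25+16+7+24 = 125
… (352 more)
O-B-E-S-R-U-K-O: 3+5+16+7+15+11+19 = 76  ← best
The minimum is 76.
One optimal route: O → B → E → S → R → U → K → O (or its reverse).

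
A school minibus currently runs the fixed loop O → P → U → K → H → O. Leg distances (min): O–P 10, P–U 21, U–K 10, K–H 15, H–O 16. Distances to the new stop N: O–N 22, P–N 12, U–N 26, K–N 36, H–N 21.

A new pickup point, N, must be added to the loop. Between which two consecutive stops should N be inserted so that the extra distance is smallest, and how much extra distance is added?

Insertion cost between consecutive stops i–j is d(i,N) + d(N,j) − d(i,j):
  between O and P: 22 + 12 − 10 = 24
  between P and U: 12 + 26 − 21 = 17
  between U and K: 26 + 36 − 10 = 52
  between K and H: 36 + 21 − 15 = 42
  between H and O: 21 + 22 − 16 = 27
Cheapest insertion is between P and U, adding 17.
New total = 72 + 17 = 89.

Adding 17 min by placing N on the P–U leg.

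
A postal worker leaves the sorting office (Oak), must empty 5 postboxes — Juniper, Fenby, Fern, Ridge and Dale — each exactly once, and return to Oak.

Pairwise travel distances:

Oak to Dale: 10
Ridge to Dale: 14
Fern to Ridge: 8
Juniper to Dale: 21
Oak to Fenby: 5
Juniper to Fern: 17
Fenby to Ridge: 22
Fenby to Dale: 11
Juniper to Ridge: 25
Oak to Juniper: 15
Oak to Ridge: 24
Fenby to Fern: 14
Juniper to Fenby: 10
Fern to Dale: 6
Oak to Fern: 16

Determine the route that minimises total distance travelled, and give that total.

There are 60 distinct closed tours to check (reversals are equivalent).
Oak→Juniper→Fenby→Fern→Ridge→Dale→Oak: 15+10+14+8+14+10 = 71
Oak→Juniper→Fenby→Fern→Dale→Ridge→Oak: 15+10+14+6+14+24 = 83
Oak→Juniper→Fenby→Ridge→Fern→Dale→Oak: 15+10+22+8+6+10 = 71
Oak→Juniper→Fenby→Ridge→Dale→Fern→Oak: 15+10+22+14+6+16 = 83
Oak→Juniper→Fenby→Dale→Fern→Ridge→Oak: 15+10+11+6+8+24 = 74
Oak→Juniper→Fenby→Dale→Ridge→Fern→Oak: 15+10+11+14+8+16 = 74
Oak→Juniper→Fern→Fenby→Ridge→Dale→Oak: 15+17+14+22+14+10 = 92
Oak→Juniper→Fern→Fenby→Dale→Ridge→Oak: 15+17+14+11+14+24 = 95
Oak→Juniper→Fern→Ridge→Fenby→Dale→Oak: 15+17+8+22+11+10 = 83
Oak→Juniper→Fern→Ridge→Dale→Fenby→Oak: 15+17+8+14+11+5 = 70
Oak→Juniper→Fern→Dale→Fenby→Ridge→Oak: 15+17+6+11+22+24 = 95
Oak→Juniper→Fern→Dale→Ridge→Fenby→Oak: 15+17+6+14+22+5 = 79
Oak→Juniper→Ridge→Fenby→Fern→Dale→Oak: 15+25+22+14+6+10 = 92
Oak→Juniper→Ridge→Fenby→Dale→Fern→Oak: 15+25+22+11+6+16 = 95
… (46 more)
Oak→Fenby→Juniper→Fern→Ridge→Dale→Oak: 5+10+17+8+14+10 = 64  ← best
The minimum is 64.
One optimal route: Oak → Fenby → Juniper → Fern → Ridge → Dale → Oak (or its reverse).

Shortest round trip = 64.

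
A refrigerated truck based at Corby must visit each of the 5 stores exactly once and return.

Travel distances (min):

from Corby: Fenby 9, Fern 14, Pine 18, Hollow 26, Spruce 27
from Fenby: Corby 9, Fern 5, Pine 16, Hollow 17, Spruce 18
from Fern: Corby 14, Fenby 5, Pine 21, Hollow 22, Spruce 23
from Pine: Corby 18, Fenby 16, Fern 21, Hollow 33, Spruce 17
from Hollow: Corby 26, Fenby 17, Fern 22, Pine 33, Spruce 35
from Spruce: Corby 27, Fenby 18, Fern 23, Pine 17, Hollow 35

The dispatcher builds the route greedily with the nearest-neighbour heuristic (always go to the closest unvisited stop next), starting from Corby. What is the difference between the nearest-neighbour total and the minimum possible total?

Corby: Fenby=9, Fern=14, Pine=18, Hollow=26, Spruce=27 ⇒ Fenby
Fenby: Fern=5, Pine=16, Hollow=17, Spruce=18 ⇒ Fern
Fern: Pine=21, Hollow=22, Spruce=23 ⇒ Pine
Pine: Spruce=17, Hollow=33 ⇒ Spruce
Spruce: Hollow=35 ⇒ Hollow
NN route Corby → Fenby → Fern → Pine → Spruce → Hollow → Corby costs 113.
Optimal: Corby → Fenby → Fern → Hollow → Spruce → Pine → Corby costs 106 (by enumerating all 60 distinct tours).
Excess = 113 − 106 = 7.

The nearest-neighbour route is 7 min longer than optimal.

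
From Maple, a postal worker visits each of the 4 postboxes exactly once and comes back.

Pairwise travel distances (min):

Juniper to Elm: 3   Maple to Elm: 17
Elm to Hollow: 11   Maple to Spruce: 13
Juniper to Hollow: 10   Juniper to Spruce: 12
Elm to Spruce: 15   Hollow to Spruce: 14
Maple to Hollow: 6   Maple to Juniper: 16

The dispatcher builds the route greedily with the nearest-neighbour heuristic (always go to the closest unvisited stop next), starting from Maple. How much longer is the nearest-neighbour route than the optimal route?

Excess over optimum: 2 min.

Maple: Hollow=6, Spruce=13, Juniper=16, Elm=17 ⇒ Hollow
Hollow: Juniper=10, Elm=11, Spruce=14 ⇒ Juniper
Juniper: Elm=3, Spruce=12 ⇒ Elm
Elm: Spruce=15 ⇒ Spruce
NN route Maple → Hollow → Juniper → Elm → Spruce → Maple costs 47.
Optimal: Maple → Hollow → Elm → Juniper → Spruce → Maple costs 45 (by enumerating all 12 distinct tours).
Excess = 47 − 45 = 2.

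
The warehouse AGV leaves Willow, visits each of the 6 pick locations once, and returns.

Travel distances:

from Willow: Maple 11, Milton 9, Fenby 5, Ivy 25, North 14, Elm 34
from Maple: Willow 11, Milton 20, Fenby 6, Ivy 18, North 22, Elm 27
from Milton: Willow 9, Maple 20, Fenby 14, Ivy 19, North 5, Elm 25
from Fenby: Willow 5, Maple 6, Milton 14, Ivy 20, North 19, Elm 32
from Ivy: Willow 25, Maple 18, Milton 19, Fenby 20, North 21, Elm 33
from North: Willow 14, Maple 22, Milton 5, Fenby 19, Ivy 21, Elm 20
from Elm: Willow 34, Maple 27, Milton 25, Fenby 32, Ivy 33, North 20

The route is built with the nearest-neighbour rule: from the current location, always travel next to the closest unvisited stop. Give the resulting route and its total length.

107 along Willow → Fenby → Maple → Ivy → Milton → North → Elm → Willow.

From Willow: distances to unvisited — Fenby=5, Milton=9, Maple=11, North=14, Ivy=25, Elm=34. Nearest is Fenby (5).
From Fenby: distances to unvisited — Maple=6, Milton=14, North=19, Ivy=20, Elm=32. Nearest is Maple (6).
From Maple: distances to unvisited — Ivy=18, Milton=20, North=22, Elm=27. Nearest is Ivy (18).
From Ivy: distances to unvisited — Milton=19, North=21, Elm=33. Nearest is Milton (19).
From Milton: distances to unvisited — North=5, Elm=25. Nearest is North (5).
From North: distances to unvisited — Elm=20. Nearest is Elm (20).
Return Elm→Willow: 34.
Total = 5 + 6 + 18 + 19 + 5 + 20 + 34 = 107.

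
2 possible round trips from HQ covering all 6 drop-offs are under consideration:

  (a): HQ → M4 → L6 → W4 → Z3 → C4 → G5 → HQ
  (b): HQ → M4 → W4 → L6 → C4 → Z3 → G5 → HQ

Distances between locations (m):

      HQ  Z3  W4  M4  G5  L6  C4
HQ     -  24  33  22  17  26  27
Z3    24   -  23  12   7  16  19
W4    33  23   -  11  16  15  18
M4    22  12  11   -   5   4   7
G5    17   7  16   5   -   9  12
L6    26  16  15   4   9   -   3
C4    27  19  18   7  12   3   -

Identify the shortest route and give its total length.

(a): 22 + 4 + 15 + 23 + 19 + 12 + 17 = 112
(b): 22 + 11 + 15 + 3 + 19 + 7 + 17 = 94

94 m — (b) is the shortest.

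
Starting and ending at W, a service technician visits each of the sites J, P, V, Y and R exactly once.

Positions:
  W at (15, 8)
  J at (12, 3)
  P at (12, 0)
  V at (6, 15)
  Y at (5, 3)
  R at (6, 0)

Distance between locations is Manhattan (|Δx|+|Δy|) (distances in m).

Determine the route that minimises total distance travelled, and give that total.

Minimum total distance: 50 m.

With 5 stops there are 5!/2 = 60 distinct round trips (a route and its reverse cost the same).
W-J-P-V-Y-R-W: 8+3+21+13+4+17 = 66
W-J-P-V-R-Y-W: 8+3+21+15+4+15 = 66
W-J-P-Y-V-R-W: 8+3+10+13+15+17 = 66
W-J-P-Y-R-V-W: 8+3+10+4+15+16 = 56
W-J-P-R-V-Y-W: 8+3+6+15+13+15 = 60
W-J-P-R-Y-V-W: 8+3+6+4+13+16 = 50
W-J-V-P-Y-R-W: 8+18+21+10+4+17 = 78
W-J-V-P-R-Y-W: 8+18+21+6+4+15 = 72
W-J-V-Y-P-R-W: 8+18+13+10+6+17 = 72
W-J-V-Y-R-P-W: 8+18+13+4+6+11 = 60
W-J-V-R-P-Y-W: 8+18+15+6+10+15 = 72
W-J-V-R-Y-P-W: 8+18+15+4+10+11 = 66
W-J-Y-P-V-R-W: 8+7+10+21+15+17 = 78
W-J-Y-P-R-V-W: 8+7+10+6+15+16 = 62
… (46 more)
The minimum is 50.
One optimal route: W → J → P → R → Y → V → W (or its reverse).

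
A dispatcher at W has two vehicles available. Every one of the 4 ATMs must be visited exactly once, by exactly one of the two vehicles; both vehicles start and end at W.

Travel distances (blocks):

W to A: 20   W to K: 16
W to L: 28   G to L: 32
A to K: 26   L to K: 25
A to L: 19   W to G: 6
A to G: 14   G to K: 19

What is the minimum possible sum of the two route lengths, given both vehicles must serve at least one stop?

Minimum combined distance: 92 blocks.

Check every non-empty split of the stops between the two vehicles; for each half take its own optimal tour:
  {A} + {G, L, K}: 40 + 78 = 118
  {G} + {A, L, K}: 12 + 80 = 92
  {A, G} + {L, K}: 40 + 69 = 109
  {L} + {A, G, K}: 56 + 62 = 118
  {A, L} + {G, K}: 67 + 41 = 108
  {G, L} + {A, K}: 66 + 62 = 128
  … (7 splits in total)
Best: vehicle 1 W → G → W = 12; vehicle 2 W → A → L → K → W = 80; combined 92.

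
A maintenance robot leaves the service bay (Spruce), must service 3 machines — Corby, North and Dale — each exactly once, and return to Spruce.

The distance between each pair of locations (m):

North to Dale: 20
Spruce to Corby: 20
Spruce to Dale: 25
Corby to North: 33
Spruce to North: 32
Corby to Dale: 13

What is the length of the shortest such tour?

With 3 stops there are 3!/2 = 3 distinct round trips (a route and its reverse cost the same).
Spruce-Corby-North-Dale-Spruce: 20+33+20+25 = 98
Spruce-Corby-Dale-North-Spruce: 20+13+20+32 = 85
Spruce-North-Corby-Dale-Spruce: 32+33+13+25 = 103
The minimum is 85.
One optimal route: Spruce → Corby → Dale → North → Spruce (or its reverse).

Minimum total distance: 85 m.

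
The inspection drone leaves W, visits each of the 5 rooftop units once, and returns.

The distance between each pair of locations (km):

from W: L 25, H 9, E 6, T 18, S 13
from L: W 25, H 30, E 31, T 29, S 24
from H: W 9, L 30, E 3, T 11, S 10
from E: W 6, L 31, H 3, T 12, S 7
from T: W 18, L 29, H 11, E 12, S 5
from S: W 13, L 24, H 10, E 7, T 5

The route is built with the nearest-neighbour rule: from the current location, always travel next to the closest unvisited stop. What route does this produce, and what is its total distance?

At W the remaining stops are E 6, H 9, S 13, T 18, L 25; go to E.
At E the remaining stops are H 3, S 7, T 12, L 31; go to H.
At H the remaining stops are S 10, T 11, L 30; go to S.
At S the remaining stops are T 5, L 24; go to T.
At T the remaining stops are L 29; go to L.
Return L→W: 25.
Total = 6 + 3 + 10 + 5 + 29 + 25 = 78.

78 km along W → E → H → S → T → L → W.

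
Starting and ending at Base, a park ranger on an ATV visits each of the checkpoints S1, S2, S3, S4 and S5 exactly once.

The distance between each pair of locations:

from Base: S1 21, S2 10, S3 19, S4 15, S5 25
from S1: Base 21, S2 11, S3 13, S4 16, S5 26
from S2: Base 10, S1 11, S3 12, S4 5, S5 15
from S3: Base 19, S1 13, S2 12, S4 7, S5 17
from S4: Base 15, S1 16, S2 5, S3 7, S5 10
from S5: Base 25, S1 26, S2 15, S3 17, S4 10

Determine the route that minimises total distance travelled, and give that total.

There are 60 distinct closed tours to check (reversals are equivalent).
Base - S1 - S2 - S3 - S4 - S5 - Base: 21+11+12+7+10+25 = 86
Base - S1 - S2 - S3 - S5 - S4 - Base: 21+11+12+17+10+15 = 86
Base - S1 - S2 - S4 - S3 - S5 - Base: 21+11+5+7+17+25 = 86
Base - S1 - S2 - S4 - S5 - S3 - Base: 21+11+5+10+17+19 = 83
Base - S1 - S2 - S5 - S3 - S4 - Base: 21+11+15+17+7+15 = 86
Base - S1 - S2 - S5 - S4 - S3 - Base: 21+11+15+10+7+19 = 83
Base - S1 - S3 - S2 - S4 - S5 - Base: 21+13+12+5+10+25 = 86
Base - S1 - S3 - S2 - S5 - S4 - Base: 21+13+12+15+10+15 = 86
Base - S1 - S3 - S4 - S2 - S5 - Base: 21+13+7+5+15+25 = 86
Base - S1 - S3 - S4 - S5 - S2 - Base: 21+13+7+10+15+10 = 76
Base - S1 - S3 - S5 - S2 - S4 - Base: 21+13+17+15+5+15 = 86
Base - S1 - S3 - S5 - S4 - S2 - Base: 21+13+17+10+5+10 = 76
Base - S1 - S4 - S2 - S3 - S5 - Base: 21+16+5+12+17+25 = 96
Base - S1 - S4 - S2 - S5 - S3 - Base: 21+16+5+15+17+19 = 93
… (46 more)
The minimum is 76.
One optimal route: Base → S1 → S3 → S4 → S5 → S2 → Base (or its reverse).

76 — the shortest possible round trip.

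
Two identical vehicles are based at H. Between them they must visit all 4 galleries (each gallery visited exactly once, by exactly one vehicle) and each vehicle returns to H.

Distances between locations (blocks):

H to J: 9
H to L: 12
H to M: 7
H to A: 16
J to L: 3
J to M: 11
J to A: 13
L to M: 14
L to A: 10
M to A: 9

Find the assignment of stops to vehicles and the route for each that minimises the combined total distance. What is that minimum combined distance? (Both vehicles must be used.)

Minimum combined distance: 52 blocks.

Try each way of splitting the stops between the two vehicles (each non-empty) and, for each split, find the best tour for each vehicle:
  {J} + {L, M, A}: 18 + 38 = 56
  {L} + {J, M, A}: 24 + 38 = 62
  {J, L} + {M, A}: 24 + 32 = 56
  {M} + {J, L, A}: 14 + 38 = 52
  {J, M} + {L, A}: 27 + 38 = 65
  {L, M} + {J, A}: 33 + 38 = 71
  … (7 splits in total)
Best: vehicle 1 H → M → H = 14; vehicle 2 H → J → L → A → H = 38; combined 52.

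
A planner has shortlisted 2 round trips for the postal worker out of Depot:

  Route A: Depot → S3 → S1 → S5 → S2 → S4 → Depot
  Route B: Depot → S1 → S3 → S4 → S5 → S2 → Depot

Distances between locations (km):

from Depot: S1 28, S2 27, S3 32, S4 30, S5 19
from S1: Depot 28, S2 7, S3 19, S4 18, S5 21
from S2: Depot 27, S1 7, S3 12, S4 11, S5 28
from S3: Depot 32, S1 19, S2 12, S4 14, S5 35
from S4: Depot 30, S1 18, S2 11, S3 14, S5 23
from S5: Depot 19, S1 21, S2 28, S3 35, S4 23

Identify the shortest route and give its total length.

139 km — Route B is the shortest.

Route A: 32 + 19 + 21 + 28 + 11 + 30 = 141
Route B: 28 + 19 + 14 + 23 + 28 + 27 = 139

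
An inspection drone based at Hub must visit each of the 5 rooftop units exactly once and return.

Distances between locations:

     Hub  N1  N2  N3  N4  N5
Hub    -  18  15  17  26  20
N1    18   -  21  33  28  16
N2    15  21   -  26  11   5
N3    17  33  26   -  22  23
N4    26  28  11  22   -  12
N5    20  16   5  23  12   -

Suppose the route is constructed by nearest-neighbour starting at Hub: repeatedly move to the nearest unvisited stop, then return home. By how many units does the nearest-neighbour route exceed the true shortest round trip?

Hub: N2=15, N3=17, N1=18, N5=20, N4=26 ⇒ N2
N2: N5=5, N4=11, N1=21, N3=26 ⇒ N5
N5: N4=12, N1=16, N3=23 ⇒ N4
N4: N3=22, N1=28 ⇒ N3
N3: N1=33 ⇒ N1
NN route Hub → N2 → N5 → N4 → N3 → N1 → Hub costs 105.
Optimal: Hub → N1 → N5 → N2 → N4 → N3 → Hub costs 89 (by enumerating all 60 distinct tours).
Excess = 105 − 89 = 16.

The nearest-neighbour route is 16 longer than optimal.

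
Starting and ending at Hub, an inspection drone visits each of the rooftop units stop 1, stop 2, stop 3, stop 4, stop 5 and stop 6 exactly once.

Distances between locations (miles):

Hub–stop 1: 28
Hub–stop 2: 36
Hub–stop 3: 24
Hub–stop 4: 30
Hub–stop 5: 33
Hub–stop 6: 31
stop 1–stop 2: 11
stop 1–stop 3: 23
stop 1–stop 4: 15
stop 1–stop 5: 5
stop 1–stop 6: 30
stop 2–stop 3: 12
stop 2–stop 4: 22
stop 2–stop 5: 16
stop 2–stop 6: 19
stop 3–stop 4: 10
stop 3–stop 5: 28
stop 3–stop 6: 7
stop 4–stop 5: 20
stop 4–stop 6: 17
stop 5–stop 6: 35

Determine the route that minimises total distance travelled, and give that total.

There are 360 distinct closed tours to check (reversals are equivalent).
Hub - stop 1 - stop 2 - stop 3 - stop 4 - stop 5 - stop 6 - Hub: 28+11+12+10+20+35+31 = 147
Hub - stop 1 - stop 2 - stop 3 - stop 4 - stop 6 - stop 5 - Hub: 28+11+12+10+17+35+33 = 146
Hub - stop 1 - stop 2 - stop 3 - stop 5 - stop 4 - stop 6 - Hub: 28+11+12+28+20+17+31 = 147
Hub - stop 1 - stop 2 - stop 3 - stop 5 - stop 6 - stop 4 - Hub: 28+11+12+28+35+17+30 = 161
Hub - stop 1 - stop 2 - stop 3 - stop 6 - stop 4 - stop 5 - Hub: 28+11+12+7+17+20+33 = 128
Hub - stop 1 - stop 2 - stop 3 - stop 6 - stop 5 - stop 4 - Hub: 28+11+12+7+35+20+30 = 143
Hub - stop 1 - stop 2 - stop 4 - stop 3 - stop 5 - stop 6 - Hub: 28+11+22+10+28+35+31 = 165
Hub - stop 1 - stop 2 - stop 4 - stop 3 - stop 6 - stop 5 - Hub: 28+11+22+10+7+35+33 = 146
… (352 more)
Hub - stop 1 - stop 5 - stop 2 - stop 3 - stop 6 - stop 4 - Hub: 28+5+16+12+7+17+30 = 115  ← best
The minimum is 115.
One optimal route: Hub → stop 1 → stop 5 → stop 2 → stop 3 → stop 6 → stop 4 → Hub (or its reverse).

115 miles — the shortest possible round trip.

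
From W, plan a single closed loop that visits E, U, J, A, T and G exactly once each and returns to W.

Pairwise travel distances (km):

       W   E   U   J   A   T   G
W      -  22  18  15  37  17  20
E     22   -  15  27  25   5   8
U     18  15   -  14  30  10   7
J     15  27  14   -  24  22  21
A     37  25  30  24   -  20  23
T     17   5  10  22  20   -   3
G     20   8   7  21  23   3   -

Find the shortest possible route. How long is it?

With 6 stops there are 6!/2 = 360 distinct round trips (a route and its reverse cost the same).
W → E → U → J → A → T → G → W: 22+15+14+24+20+3+20 = 118
W → E → U → J → A → G → T → W: 22+15+14+24+23+3+17 = 118
W → E → U → J → T → A → G → W: 22+15+14+22+20+23+20 = 136
W → E → U → J → T → G → A → W: 22+15+14+22+3+23+37 = 136
W → E → U → J → G → A → T → W: 22+15+14+21+23+20+17 = 132
W → E → U → J → G → T → A → W: 22+15+14+21+3+20+37 = 132
W → E → U → A → J → T → G → W: 22+15+30+24+22+3+20 = 136
W → E → U → A → J → G → T → W: 22+15+30+24+21+3+17 = 132
… (352 more)
W → U → G → E → T → A → J → W: 18+7+8+5+20+24+15 = 97  ← best
The minimum is 97.
One optimal route: W → U → G → E → T → A → J → W (or its reverse).

Shortest round trip = 97 km.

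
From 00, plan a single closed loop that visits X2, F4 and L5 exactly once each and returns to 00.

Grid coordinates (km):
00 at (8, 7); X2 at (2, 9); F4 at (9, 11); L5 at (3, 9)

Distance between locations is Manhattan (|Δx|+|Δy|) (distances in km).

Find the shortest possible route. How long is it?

There are 3 distinct closed tours to check (reversals are equivalent).
00-X2-F4-L5-00: 8+9+8+7 = 32
00-X2-L5-F4-00: 8+1+8+5 = 22
00-F4-X2-L5-00: 5+9+1+7 = 22
The minimum is 22.
One optimal route: 00 → X2 → L5 → F4 → 00 (or its reverse).

Minimum total distance: 22 km.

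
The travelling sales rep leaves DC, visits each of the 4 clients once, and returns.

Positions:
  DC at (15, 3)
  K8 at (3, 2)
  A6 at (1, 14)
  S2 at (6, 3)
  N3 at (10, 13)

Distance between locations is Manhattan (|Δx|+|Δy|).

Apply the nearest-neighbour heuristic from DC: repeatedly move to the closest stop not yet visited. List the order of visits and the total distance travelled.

At DC the remaining stops are S2 9, K8 13, N3 15, A6 25; go to S2.
At S2 the remaining stops are K8 4, N3 14, A6 16; go to K8.
At K8 the remaining stops are A6 14, N3 18; go to A6.
At A6 the remaining stops are N3 10; go to N3.
Return N3→DC: 15.
Total = 9 + 4 + 14 + 10 + 15 = 52.

Nearest-neighbour total = 52; route DC → S2 → K8 → A6 → N3 → DC.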